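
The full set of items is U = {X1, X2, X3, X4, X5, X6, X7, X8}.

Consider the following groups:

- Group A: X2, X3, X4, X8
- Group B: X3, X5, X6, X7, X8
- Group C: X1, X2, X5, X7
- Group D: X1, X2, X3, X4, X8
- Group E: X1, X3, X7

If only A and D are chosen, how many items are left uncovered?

Union of A, D = {X1, X2, X3, X4, X8}.
Not covered: X5, X6, X7 — 3 items.

3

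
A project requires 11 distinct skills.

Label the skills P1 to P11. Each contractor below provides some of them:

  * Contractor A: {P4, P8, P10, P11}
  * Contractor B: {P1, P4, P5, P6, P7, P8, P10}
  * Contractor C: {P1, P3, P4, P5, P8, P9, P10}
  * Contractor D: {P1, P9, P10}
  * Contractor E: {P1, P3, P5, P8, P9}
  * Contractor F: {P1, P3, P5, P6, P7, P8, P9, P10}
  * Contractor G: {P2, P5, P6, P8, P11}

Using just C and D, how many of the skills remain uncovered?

4

Union of C, D = {P1, P3, P4, P5, P8, P9, P10}.
Not covered: P2, P6, P7, P11 — 4 skills.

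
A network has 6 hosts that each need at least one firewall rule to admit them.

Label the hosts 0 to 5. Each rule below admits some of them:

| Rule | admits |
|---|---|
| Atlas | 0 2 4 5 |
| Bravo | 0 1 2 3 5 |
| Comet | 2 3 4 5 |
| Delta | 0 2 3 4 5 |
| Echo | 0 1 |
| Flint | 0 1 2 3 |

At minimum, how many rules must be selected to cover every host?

2

Atlas and Bravo together: Atlas ∪ Bravo = {0, 1, 2, 3, 4, 5} — every host is covered.
No single rule has all 6 hosts (the largest, Bravo, has 5), so 2 is optimal.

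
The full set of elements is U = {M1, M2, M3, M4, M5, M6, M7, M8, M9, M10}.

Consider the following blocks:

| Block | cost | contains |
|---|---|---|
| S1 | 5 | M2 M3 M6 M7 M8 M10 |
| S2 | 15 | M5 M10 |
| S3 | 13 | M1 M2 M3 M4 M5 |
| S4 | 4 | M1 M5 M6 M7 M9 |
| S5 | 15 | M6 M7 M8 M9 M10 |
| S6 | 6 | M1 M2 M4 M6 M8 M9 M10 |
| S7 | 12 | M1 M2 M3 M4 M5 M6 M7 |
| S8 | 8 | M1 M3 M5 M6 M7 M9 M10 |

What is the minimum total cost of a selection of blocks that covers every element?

S6, S8 together cover every element (S6 ∪ S8 = {M1, M2, M3, M4, M5, M6, M7, M8, M9, M10}); total cost 6 + 8 = 14.
The greedy pick S4, S1, S6 costs 15; no covering selection beats 14.

14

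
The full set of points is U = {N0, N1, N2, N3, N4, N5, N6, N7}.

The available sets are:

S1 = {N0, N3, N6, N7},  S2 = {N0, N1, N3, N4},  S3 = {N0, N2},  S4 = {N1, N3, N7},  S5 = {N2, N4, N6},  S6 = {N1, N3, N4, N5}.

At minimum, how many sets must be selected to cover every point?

3

S1 and S3 and S6 together: S1 ∪ S3 ∪ S6 = {N0, N1, N2, N3, N4, N5, N6, N7} — every point is covered.
Only S6 contains N5, so S6 is forced; the remaining 4 points need at least 2 more sets (each remaining set adds at most 3) — so at least 3 sets are needed, and 3 is optimal.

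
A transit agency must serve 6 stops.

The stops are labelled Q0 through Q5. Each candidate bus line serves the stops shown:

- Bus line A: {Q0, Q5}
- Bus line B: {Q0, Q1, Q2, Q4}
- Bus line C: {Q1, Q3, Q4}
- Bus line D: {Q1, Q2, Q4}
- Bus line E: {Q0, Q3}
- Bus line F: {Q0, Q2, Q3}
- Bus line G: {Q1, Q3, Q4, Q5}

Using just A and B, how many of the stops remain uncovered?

Union of A, B = {Q0, Q1, Q2, Q4, Q5}.
Not covered: Q3 — 1 stop.

1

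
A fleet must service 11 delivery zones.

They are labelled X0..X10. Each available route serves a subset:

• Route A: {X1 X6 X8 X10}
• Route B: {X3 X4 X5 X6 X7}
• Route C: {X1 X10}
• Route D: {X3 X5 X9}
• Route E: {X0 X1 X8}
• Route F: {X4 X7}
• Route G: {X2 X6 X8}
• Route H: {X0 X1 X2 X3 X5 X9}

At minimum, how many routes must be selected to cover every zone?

Take {A, F, H}. Their union is {X0, X1, X2, X3, X4, X5, X6, X7, X8, X9, X10}, which is all 11 zones.
No 2 of the 8 routes cover everything (all 28 combinations miss at least one zone), so 3 is optimal.

3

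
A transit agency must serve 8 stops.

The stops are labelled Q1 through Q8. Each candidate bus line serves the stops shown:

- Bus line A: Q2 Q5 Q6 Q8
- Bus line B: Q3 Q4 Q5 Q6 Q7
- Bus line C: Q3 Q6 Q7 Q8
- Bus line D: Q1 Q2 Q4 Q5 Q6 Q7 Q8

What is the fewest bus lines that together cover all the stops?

C and D together: C ∪ D = {Q1, Q2, Q3, Q4, Q5, Q6, Q7, Q8} — every stop is covered.
No single bus line has all 8 stops (the largest, D, has 7), so 2 is optimal.

2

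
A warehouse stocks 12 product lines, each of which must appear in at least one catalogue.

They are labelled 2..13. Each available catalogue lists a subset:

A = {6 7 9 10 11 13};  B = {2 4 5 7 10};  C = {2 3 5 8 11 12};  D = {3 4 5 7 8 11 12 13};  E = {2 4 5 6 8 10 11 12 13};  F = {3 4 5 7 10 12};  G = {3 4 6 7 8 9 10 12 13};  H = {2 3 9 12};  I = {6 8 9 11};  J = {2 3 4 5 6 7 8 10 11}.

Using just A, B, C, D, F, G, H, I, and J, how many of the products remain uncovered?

0

Union of A, B, C, D, F, G, H, I, J = {2, 3, 4, 5, 6, 7, 8, 9, 10, 11, 12, 13} — that's every product, so 0 are uncovered.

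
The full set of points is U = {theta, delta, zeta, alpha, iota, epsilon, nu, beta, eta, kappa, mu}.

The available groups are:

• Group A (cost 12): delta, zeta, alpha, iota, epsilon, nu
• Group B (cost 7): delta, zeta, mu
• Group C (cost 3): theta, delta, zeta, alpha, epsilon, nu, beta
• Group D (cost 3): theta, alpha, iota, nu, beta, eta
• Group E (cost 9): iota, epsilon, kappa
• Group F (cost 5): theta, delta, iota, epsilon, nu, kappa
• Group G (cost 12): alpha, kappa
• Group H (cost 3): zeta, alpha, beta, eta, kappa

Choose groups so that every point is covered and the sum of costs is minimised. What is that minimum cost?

B, D, F together cover every point (B ∪ D ∪ F = {theta, delta, zeta, alpha, iota, epsilon, nu, beta, eta, kappa, mu}); total cost 7 + 3 + 5 = 15.
The greedy pick C, D, H, B costs 16; no covering selection beats 15.

15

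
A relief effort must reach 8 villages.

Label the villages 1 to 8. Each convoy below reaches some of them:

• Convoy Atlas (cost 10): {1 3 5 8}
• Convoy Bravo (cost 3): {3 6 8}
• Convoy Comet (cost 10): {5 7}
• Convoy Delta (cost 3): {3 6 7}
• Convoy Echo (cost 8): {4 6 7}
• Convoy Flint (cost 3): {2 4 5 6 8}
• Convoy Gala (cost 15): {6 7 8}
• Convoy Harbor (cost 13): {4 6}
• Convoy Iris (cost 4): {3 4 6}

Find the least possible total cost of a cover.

Atlas, Delta, Flint together cover every village (Atlas ∪ Delta ∪ Flint = {1, 2, 3, 4, 5, 6, 7, 8}); total cost 10 + 3 + 3 = 16.
No covering selection has total cost below 16.

16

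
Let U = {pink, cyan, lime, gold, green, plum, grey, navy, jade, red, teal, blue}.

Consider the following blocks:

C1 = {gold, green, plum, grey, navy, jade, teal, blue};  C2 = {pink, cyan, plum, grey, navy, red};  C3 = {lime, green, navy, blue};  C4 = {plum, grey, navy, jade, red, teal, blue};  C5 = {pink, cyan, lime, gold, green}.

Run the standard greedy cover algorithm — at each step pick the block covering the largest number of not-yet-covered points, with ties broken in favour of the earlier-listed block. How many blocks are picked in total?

3

Greedy: pick C1 (covers 8 new) → pick C2 (covers 3 new) → pick C3 (covers 1 new). Total picks: 3.
(The true minimum cover uses only 2 blocks, so greedy is not optimal here.)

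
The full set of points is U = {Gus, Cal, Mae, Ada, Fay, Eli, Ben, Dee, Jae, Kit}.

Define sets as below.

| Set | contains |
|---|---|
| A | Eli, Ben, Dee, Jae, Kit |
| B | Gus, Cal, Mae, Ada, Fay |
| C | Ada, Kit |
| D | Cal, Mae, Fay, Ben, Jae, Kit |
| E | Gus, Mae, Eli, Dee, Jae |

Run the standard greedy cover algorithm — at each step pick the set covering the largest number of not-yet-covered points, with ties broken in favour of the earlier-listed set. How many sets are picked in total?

Greedy: pick D (covers 6 new) → pick E (covers 3 new) → pick B (covers 1 new). Total picks: 3.
(The true minimum cover uses only 2 sets, so greedy is not optimal here.)

3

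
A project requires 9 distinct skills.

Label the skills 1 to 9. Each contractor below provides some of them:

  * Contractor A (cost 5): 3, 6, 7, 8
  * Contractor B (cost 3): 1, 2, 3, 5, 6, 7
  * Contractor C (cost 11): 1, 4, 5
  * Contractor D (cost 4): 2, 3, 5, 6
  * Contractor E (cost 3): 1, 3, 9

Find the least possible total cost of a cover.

22

A, B, C, E together cover every skill (A ∪ B ∪ C ∪ E = {1, 2, 3, 4, 5, 6, 7, 8, 9}); total cost 5 + 3 + 11 + 3 = 22.
No covering selection has total cost below 22.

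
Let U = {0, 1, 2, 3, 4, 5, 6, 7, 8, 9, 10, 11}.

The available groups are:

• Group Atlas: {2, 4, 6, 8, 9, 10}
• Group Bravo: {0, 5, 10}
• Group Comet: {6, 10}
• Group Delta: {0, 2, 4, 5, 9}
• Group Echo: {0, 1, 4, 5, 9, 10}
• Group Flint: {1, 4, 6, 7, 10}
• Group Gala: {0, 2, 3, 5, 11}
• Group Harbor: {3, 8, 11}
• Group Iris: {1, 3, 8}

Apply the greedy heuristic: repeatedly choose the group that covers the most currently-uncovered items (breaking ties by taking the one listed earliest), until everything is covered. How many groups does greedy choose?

3

Greedy: pick Atlas (covers 6 new) → pick Gala (covers 4 new) → pick Flint (covers 2 new). Total picks: 3.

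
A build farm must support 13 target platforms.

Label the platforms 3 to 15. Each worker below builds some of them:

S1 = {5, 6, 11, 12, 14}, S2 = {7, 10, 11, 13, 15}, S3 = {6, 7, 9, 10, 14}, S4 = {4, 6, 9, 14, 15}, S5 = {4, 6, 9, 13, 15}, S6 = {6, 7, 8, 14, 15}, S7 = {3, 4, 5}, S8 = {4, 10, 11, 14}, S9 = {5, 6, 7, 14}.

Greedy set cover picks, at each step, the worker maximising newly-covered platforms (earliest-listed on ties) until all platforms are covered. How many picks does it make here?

5

Greedy: pick S1 (covers 5 new) → pick S2 (covers 4 new) → pick S4 (covers 2 new) → pick S6 (covers 1 new) → pick S7 (covers 1 new). Total picks: 5.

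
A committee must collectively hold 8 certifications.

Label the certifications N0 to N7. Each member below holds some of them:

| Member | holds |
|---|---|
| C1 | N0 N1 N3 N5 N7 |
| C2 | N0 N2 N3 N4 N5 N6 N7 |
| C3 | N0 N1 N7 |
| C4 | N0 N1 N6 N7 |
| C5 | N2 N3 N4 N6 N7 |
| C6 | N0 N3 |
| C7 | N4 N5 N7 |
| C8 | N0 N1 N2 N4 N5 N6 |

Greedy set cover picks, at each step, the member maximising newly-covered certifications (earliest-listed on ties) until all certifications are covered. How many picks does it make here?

Greedy: pick C2 (covers 7 new) → pick C1 (covers 1 new). Total picks: 2.

2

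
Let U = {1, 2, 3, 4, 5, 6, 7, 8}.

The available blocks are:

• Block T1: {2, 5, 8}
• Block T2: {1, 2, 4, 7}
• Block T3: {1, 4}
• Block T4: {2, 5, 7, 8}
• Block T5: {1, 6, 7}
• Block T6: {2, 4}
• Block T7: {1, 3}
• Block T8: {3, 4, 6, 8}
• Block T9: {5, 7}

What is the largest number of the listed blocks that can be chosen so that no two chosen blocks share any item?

T6, T7, T9 are pairwise disjoint (T6={2,4}; T7={1,3}; T9={5,7}).
Every remaining block overlaps one of these, and no 4 of the listed blocks are pairwise disjoint, so 3 is the maximum.

3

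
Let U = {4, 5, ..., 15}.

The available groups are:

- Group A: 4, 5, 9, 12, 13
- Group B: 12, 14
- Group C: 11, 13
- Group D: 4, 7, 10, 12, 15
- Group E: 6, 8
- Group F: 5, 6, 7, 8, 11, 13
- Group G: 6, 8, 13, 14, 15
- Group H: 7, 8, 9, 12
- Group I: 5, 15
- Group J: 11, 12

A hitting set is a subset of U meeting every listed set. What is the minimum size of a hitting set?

4

The 4 points {5, 8, 11, 12} hit every group.
The groups B, C, E, I are pairwise disjoint, so any hitting set needs a separate point for each — at least 4. Hence 4 is optimal.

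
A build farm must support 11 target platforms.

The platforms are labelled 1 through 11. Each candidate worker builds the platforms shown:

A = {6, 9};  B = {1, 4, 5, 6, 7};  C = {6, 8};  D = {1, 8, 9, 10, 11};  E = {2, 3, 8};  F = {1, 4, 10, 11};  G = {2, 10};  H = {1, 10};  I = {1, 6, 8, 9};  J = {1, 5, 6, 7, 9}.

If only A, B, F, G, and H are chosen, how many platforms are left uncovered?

Union of A, B, F, G, H = {1, 2, 4, 5, 6, 7, 9, 10, 11}.
Not covered: 3, 8 — 2 platforms.

2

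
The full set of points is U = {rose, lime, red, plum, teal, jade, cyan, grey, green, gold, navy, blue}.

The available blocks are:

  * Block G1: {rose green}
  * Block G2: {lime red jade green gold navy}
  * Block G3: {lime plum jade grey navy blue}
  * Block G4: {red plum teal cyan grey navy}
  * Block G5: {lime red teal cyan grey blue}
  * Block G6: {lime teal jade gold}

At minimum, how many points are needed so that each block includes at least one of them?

The 3 points {rose, lime, grey} hit every block.
No choice of 2 points meets every block, so 3 is the minimum.

3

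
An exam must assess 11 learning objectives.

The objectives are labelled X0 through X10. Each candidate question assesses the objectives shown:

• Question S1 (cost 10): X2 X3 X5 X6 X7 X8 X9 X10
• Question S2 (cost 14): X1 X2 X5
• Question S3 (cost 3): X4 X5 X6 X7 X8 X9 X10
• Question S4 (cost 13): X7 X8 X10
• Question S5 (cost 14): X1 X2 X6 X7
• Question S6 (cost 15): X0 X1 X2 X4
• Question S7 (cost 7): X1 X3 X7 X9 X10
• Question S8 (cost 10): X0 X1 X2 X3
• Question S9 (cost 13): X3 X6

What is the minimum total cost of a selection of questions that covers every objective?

S3, S8 together cover every objective (S3 ∪ S8 = {X0, X1, X2, X3, X4, X5, X6, X7, X8, X9, X10}); total cost 3 + 10 = 13.
No covering selection has total cost below 13.

13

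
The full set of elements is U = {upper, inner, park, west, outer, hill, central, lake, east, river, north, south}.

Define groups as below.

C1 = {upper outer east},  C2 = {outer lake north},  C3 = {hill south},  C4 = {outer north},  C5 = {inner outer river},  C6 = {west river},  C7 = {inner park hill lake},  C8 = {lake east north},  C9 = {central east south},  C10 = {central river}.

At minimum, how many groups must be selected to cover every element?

C1, C2, C6, C7, and C9 cover everything between them: the union {upper, inner, park, west, outer, hill, central, lake, east, river, north, south} is all of U.
No 4 of the 10 groups cover everything (all 210 combinations miss at least one element), so 5 is optimal.

5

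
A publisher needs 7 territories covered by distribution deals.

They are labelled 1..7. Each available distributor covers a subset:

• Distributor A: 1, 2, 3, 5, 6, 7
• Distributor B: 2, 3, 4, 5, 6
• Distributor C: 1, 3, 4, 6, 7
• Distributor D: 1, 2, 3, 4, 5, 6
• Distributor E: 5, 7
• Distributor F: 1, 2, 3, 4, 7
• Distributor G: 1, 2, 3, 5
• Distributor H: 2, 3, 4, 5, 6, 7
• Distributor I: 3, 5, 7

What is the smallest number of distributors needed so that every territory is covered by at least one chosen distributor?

D and E together: D ∪ E = {1, 2, 3, 4, 5, 6, 7} — every territory is covered.
No single distributor has all 7 territories (the largest, A, has 6), so 2 is optimal.

2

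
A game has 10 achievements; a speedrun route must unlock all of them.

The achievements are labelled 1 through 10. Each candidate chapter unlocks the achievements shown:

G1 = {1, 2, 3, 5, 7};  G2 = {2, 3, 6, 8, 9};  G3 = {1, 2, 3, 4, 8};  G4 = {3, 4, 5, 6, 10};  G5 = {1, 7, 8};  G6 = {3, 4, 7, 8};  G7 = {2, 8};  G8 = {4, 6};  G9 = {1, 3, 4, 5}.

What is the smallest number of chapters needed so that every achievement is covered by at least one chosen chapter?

G2 and G4 and G5 together: G2 ∪ G4 ∪ G5 = {1, 2, 3, 4, 5, 6, 7, 8, 9, 10} — every achievement is covered.
Only G2 contains 9, so G2 is forced; the remaining 5 achievements need at least 2 more chapters (each remaining chapter adds at most 3) — so at least 3 chapters are needed, and 3 is optimal.

3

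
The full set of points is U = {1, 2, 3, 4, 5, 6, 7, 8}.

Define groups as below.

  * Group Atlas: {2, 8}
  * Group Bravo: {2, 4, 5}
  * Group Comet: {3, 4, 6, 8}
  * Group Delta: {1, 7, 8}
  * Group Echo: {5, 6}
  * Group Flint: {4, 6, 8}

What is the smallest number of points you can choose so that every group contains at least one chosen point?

2

H = {5, 8} meets every group (each contains at least one member of H), and |H| = 2.
The groups Atlas, Echo are pairwise disjoint, so any hitting set needs a separate point for each — at least 2. Hence 2 is optimal.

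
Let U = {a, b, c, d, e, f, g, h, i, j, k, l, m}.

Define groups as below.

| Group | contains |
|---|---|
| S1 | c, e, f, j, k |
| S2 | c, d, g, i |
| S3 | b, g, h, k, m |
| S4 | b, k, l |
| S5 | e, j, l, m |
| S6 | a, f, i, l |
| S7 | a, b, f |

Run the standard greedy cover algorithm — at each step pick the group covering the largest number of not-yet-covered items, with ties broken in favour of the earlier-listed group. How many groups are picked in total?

4

Greedy: pick S1 (covers 5 new) → pick S3 (covers 4 new) → pick S6 (covers 3 new) → pick S2 (covers 1 new). Total picks: 4.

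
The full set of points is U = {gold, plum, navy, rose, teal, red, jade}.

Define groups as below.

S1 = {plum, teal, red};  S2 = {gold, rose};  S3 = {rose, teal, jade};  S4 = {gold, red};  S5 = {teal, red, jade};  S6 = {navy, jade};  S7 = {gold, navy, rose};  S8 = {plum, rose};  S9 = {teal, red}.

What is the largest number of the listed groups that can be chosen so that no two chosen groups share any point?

S6, S8, S9 are pairwise disjoint (S6={navy,jade}; S8={plum,rose}; S9={teal,red}).
Every remaining group overlaps one of these, and no 4 of the listed groups are pairwise disjoint, so 3 is the maximum.

3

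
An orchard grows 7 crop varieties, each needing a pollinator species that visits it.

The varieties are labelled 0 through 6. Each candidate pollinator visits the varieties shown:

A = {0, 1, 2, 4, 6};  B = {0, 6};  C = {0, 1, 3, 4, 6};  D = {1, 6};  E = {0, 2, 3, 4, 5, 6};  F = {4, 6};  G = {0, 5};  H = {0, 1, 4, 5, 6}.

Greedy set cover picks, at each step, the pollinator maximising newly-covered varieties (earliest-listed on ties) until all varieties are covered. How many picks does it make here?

2

Greedy: pick E (covers 6 new) → pick A (covers 1 new). Total picks: 2.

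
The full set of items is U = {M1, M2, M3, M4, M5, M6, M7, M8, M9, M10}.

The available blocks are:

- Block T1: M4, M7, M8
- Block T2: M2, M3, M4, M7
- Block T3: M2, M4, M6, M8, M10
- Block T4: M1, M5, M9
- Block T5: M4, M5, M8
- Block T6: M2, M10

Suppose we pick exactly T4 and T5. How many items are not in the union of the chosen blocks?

Union of T4, T5 = {M1, M4, M5, M8, M9}.
Not covered: M2, M3, M6, M7, M10 — 5 items.

5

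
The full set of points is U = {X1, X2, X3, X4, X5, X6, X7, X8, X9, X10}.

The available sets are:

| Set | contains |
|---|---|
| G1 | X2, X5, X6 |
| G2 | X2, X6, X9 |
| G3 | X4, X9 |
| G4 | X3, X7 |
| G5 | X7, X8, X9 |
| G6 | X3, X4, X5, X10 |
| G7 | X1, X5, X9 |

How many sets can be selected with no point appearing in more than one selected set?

G1, G3, G4 are pairwise disjoint (G1={X2,X5,X6}; G3={X4,X9}; G4={X3,X7}).
Every remaining set overlaps one of these, and no 4 of the listed sets are pairwise disjoint, so 3 is the maximum.

3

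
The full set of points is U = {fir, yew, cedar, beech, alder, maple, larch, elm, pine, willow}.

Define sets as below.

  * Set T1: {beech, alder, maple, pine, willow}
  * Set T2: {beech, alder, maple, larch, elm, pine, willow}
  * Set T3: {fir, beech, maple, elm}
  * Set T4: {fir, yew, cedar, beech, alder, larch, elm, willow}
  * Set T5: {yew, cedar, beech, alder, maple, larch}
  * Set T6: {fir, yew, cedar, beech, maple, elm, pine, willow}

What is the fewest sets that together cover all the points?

2

Take {T4, T6}. Their union is {fir, yew, cedar, beech, alder, maple, larch, elm, pine, willow}, which is all 10 points.
No single set has all 10 points (the largest, T4, has 8), so 2 is optimal.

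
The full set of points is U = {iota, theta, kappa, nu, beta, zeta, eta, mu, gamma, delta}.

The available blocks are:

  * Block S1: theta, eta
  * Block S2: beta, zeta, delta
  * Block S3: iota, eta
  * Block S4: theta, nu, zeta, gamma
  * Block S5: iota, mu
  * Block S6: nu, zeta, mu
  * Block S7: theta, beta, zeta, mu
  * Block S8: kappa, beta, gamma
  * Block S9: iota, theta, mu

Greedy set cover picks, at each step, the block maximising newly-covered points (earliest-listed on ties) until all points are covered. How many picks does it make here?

Greedy: pick S4 (covers 4 new) → pick S2 (covers 2 new) → pick S3 (covers 2 new) → pick S5 (covers 1 new) → pick S8 (covers 1 new). Total picks: 5.

5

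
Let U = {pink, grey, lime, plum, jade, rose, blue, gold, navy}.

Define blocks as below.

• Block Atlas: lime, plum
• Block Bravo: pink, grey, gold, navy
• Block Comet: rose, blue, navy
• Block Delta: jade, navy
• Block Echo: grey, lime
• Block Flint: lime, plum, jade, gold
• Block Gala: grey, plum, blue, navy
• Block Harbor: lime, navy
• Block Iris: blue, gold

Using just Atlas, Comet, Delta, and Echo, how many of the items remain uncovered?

2

Union of Atlas, Comet, Delta, Echo = {grey, lime, plum, jade, rose, blue, navy}.
Not covered: pink, gold — 2 items.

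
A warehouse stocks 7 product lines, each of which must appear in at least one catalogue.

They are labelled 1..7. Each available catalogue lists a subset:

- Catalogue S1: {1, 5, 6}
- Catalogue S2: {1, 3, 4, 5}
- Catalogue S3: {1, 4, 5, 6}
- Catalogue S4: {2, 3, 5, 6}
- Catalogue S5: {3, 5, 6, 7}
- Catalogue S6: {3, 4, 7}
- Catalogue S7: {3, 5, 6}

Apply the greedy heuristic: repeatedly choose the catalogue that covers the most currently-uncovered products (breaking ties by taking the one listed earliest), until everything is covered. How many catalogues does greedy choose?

Greedy: pick S2 (covers 4 new) → pick S4 (covers 2 new) → pick S5 (covers 1 new). Total picks: 3.

3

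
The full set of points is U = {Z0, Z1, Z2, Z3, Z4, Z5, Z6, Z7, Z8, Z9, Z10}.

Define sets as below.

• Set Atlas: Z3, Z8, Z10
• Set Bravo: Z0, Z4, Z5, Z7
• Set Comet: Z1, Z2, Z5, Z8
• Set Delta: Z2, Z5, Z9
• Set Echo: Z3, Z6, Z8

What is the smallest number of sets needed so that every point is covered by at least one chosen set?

5

Atlas, Bravo, Comet, Delta, and Echo cover everything between them: the union {Z0, Z1, Z2, Z3, Z4, Z5, Z6, Z7, Z8, Z9, Z10} is all of U.
No 4 of the 5 sets cover everything (all 5 combinations miss at least one point), so 5 is optimal.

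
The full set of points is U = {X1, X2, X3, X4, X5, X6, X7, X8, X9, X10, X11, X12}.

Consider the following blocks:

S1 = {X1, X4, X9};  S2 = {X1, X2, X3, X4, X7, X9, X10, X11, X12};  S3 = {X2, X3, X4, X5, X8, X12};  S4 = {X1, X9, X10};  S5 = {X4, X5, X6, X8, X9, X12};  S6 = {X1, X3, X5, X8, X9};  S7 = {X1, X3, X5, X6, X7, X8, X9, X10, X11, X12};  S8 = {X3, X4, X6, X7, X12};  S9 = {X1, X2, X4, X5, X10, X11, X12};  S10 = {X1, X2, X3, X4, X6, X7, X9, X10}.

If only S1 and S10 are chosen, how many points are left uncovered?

4

Union of S1, S10 = {X1, X2, X3, X4, X6, X7, X9, X10}.
Not covered: X5, X8, X11, X12 — 4 points.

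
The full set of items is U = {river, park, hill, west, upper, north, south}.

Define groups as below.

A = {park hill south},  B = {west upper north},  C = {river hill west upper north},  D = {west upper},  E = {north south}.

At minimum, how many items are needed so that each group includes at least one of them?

Take H = {west, south}. Each listed group contains at least one of these, so H is a hitting set of size 2.
The groups A, D are pairwise disjoint, so any hitting set needs a separate item for each — at least 2. Hence 2 is optimal.

2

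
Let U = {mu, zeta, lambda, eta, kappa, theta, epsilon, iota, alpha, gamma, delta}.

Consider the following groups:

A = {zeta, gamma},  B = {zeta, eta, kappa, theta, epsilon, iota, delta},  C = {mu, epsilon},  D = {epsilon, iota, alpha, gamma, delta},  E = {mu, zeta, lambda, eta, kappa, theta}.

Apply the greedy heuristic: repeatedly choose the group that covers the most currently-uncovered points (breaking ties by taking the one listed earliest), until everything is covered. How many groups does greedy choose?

Greedy: pick B (covers 7 new) → pick D (covers 2 new) → pick E (covers 2 new). Total picks: 3.
(The true minimum cover uses only 2 groups, so greedy is not optimal here.)

3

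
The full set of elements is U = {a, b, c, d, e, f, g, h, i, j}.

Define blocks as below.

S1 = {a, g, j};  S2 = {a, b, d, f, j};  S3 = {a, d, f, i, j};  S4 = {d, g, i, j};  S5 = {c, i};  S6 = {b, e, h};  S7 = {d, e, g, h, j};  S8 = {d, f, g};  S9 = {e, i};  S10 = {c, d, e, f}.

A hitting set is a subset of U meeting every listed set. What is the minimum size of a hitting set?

The 4 elements {a, c, d, e} hit every block.
No choice of 3 elements meets every block, so 4 is the minimum.

4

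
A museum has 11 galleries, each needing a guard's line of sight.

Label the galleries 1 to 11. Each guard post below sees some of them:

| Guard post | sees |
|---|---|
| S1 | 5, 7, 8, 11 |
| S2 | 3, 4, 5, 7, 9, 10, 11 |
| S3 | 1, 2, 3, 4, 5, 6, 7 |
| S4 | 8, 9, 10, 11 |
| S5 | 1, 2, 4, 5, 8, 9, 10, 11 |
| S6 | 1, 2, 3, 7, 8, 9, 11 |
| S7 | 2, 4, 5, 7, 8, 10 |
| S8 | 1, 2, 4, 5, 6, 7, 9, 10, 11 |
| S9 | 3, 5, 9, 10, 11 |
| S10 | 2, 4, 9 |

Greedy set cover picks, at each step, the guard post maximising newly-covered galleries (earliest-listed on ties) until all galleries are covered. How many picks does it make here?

Greedy: pick S8 (covers 9 new) → pick S6 (covers 2 new). Total picks: 2.

2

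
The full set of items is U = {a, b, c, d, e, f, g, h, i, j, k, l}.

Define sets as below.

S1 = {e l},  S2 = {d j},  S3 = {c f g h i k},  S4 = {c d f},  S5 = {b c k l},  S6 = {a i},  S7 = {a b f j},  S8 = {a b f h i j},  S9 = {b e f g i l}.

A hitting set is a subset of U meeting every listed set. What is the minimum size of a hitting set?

T = {a, c, d, l} meets every set (each contains at least one member of T), and |T| = 4.
No choice of 3 items meets every set, so 4 is the minimum.

4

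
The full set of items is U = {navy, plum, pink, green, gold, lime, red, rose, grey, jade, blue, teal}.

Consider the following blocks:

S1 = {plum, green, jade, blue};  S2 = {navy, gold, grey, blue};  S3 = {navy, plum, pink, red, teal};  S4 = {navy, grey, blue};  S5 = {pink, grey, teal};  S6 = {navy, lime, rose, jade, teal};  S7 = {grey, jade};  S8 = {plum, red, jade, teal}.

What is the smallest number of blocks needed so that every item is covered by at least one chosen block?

4

S1, S2, S3, and S6 cover everything between them: the union {navy, plum, pink, green, gold, lime, red, rose, grey, jade, blue, teal} is all of U.
Only S6 contains lime, so S6 is forced; the remaining 7 items need at least 3 more blocks (each remaining block adds at most 3) — so at least 4 blocks are needed, and 4 is optimal.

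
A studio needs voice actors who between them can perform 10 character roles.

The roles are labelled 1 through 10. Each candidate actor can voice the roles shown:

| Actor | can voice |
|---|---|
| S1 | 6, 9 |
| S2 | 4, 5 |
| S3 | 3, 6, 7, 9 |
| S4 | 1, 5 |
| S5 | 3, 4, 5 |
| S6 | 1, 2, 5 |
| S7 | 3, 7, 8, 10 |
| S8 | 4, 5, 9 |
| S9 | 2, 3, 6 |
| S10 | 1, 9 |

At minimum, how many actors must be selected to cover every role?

S1 and S6 and S7 and S8 together: S1 ∪ S6 ∪ S7 ∪ S8 = {1, 2, 3, 4, 5, 6, 7, 8, 9, 10} — every role is covered.
No 3 of the 10 actors cover everything (all 120 combinations miss at least one role), so 4 is optimal.

4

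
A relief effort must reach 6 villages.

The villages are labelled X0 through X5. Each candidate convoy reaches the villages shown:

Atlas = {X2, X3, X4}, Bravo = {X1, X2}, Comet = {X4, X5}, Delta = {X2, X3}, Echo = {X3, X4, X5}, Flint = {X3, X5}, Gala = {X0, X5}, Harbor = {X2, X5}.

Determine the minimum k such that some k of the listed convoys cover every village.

Take {Bravo, Echo, Gala}. Their union is {X0, X1, X2, X3, X4, X5}, which is all 6 villages.
Only Gala contains X0, so Gala is forced; the remaining 4 villages need at least 2 more convoys (each remaining convoy adds at most 3) — so at least 3 convoys are needed, and 3 is optimal.

3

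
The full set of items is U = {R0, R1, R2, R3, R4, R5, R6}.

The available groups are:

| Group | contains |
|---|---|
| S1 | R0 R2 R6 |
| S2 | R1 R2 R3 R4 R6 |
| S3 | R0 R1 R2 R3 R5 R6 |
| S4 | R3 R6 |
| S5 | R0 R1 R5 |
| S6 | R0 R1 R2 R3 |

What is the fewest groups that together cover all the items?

S2 and S5 cover everything between them: the union {R0, R1, R2, R3, R4, R5, R6} is all of U.
No single group has all 7 items (the largest, S3, has 6), so 2 is optimal.

2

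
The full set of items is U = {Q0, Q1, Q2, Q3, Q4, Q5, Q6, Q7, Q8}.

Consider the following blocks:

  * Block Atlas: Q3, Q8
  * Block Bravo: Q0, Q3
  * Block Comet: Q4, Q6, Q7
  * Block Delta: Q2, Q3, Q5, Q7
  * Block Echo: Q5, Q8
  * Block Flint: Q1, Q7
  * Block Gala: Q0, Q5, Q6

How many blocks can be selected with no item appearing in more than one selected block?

Bravo, Echo, Flint are pairwise disjoint (Bravo={Q0,Q3}; Echo={Q5,Q8}; Flint={Q1,Q7}).
Every remaining block overlaps one of these, and no 4 of the listed blocks are pairwise disjoint, so 3 is the maximum.

3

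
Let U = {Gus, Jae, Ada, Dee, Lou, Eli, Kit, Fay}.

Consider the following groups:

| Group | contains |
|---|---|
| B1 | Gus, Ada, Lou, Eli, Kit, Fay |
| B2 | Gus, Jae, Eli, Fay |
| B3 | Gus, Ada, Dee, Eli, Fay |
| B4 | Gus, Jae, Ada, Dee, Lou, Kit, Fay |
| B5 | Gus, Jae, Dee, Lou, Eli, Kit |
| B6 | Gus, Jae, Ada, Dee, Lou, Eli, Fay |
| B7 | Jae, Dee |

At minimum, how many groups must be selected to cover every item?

2

Take {B4, B5}. Their union is {Gus, Jae, Ada, Dee, Lou, Eli, Kit, Fay}, which is all 8 items.
No single group has all 8 items (the largest, B4, has 7), so 2 is optimal.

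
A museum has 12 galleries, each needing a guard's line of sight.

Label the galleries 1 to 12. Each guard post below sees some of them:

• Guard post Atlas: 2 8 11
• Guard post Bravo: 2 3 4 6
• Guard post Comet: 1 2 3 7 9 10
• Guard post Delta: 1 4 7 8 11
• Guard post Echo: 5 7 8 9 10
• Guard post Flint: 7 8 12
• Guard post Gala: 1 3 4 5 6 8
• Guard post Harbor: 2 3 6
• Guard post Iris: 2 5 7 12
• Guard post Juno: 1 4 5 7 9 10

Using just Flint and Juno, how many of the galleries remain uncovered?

4

Union of Flint, Juno = {1, 4, 5, 7, 8, 9, 10, 12}.
Not covered: 2, 3, 6, 11 — 4 galleries.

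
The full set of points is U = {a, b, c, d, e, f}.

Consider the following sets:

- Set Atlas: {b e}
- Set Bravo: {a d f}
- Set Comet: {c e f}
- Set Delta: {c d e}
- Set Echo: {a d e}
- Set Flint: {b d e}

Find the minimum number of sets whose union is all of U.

Take {Atlas, Bravo, Comet}. Their union is {a, b, c, d, e, f}, which is all 6 points.
No 2 of the 6 sets cover everything (all 15 combinations miss at least one point), so 3 is optimal.

3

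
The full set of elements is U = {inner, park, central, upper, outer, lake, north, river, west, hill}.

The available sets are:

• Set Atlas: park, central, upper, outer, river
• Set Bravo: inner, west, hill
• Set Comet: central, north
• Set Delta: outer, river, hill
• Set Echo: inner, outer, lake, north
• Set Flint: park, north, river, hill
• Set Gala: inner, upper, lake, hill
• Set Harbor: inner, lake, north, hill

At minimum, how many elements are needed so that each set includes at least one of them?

3

Take H = {central, north, hill}. Each listed set contains at least one of these, so H is a hitting set of size 3.
No choice of 2 elements meets every set, so 3 is the minimum.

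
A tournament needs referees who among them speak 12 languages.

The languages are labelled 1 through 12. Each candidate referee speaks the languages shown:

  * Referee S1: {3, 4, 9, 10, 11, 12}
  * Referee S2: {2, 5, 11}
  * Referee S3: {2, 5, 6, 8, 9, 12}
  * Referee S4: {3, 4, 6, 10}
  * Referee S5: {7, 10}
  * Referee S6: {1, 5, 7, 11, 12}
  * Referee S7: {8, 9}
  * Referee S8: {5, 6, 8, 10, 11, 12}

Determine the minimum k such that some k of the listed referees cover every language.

Take {S1, S3, S6}. Their union is {1, 2, 3, 4, 5, 6, 7, 8, 9, 10, 11, 12}, which is all 12 languages.
Only S6 contains 1, so S6 is forced; the remaining 7 languages need at least 2 more referees (each remaining referee adds at most 4) — so at least 3 referees are needed, and 3 is optimal.

3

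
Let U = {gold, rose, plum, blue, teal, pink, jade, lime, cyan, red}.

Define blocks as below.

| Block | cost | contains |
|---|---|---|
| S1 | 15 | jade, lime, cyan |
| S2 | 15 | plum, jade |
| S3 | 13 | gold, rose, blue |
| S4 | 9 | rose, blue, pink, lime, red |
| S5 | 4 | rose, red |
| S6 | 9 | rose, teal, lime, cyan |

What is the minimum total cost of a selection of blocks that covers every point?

46

S2, S3, S4, S6 together cover every point (S2 ∪ S3 ∪ S4 ∪ S6 = {gold, rose, plum, blue, teal, pink, jade, lime, cyan, red}); total cost 15 + 13 + 9 + 9 = 46.
No covering selection has total cost below 46.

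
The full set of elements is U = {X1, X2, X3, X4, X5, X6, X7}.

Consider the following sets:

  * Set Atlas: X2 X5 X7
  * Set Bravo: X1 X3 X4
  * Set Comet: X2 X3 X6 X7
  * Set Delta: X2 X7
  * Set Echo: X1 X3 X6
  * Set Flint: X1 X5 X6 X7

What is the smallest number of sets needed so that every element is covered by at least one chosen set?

Bravo and Delta and Flint together: Bravo ∪ Delta ∪ Flint = {X1, X2, X3, X4, X5, X6, X7} — every element is covered.
Only Bravo contains X4, so Bravo is forced; the remaining 4 elements need at least 2 more sets (each remaining set adds at most 3) — so at least 3 sets are needed, and 3 is optimal.

3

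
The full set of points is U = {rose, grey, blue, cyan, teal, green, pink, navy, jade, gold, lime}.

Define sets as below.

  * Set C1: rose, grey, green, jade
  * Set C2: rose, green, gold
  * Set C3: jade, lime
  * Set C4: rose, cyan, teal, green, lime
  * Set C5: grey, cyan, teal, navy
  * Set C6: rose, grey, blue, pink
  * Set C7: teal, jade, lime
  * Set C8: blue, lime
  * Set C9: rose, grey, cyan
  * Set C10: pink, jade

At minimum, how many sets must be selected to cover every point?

Take {C2, C3, C5, C6}. Their union is {rose, grey, blue, cyan, teal, green, pink, navy, jade, gold, lime}, which is all 11 points.
Only C5 contains navy, so C5 is forced; the remaining 7 points need at least 3 more sets (each remaining set adds at most 3) — so at least 4 sets are needed, and 4 is optimal.

4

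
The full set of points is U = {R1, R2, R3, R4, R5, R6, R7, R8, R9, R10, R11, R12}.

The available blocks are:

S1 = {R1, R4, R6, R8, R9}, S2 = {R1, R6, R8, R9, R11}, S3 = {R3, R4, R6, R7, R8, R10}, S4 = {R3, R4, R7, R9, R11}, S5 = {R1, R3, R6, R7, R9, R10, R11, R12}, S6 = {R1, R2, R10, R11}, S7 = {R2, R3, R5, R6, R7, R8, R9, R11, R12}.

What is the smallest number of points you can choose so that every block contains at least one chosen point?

H = {R8, R11} meets every block (each contains at least one member of H), and |H| = 2.
No single point lies in every block, so at least 2 are needed and 2 is optimal.

2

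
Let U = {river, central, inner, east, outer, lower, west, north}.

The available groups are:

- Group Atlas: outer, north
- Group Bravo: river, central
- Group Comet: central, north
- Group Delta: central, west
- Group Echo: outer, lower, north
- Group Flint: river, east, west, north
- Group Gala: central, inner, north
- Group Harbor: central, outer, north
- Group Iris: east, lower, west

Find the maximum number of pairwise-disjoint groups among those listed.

3

Atlas, Bravo, Iris are pairwise disjoint (Atlas={outer,north}; Bravo={river,central}; Iris={east,lower,west}).
Every remaining group overlaps one of these, and no 4 of the listed groups are pairwise disjoint, so 3 is the maximum.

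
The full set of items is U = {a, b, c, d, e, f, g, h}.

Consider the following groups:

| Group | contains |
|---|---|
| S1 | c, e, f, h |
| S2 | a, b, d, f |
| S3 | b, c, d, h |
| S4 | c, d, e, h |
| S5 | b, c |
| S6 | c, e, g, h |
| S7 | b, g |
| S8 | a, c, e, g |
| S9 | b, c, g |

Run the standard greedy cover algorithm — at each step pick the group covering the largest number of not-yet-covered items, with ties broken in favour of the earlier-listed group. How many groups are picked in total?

3

Greedy: pick S1 (covers 4 new) → pick S2 (covers 3 new) → pick S6 (covers 1 new). Total picks: 3.
(The true minimum cover uses only 2 groups, so greedy is not optimal here.)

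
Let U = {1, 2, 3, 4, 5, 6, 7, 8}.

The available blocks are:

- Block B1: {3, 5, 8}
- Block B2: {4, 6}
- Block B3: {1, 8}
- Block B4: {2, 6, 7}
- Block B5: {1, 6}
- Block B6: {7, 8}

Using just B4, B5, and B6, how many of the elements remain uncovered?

3

Union of B4, B5, B6 = {1, 2, 6, 7, 8}.
Not covered: 3, 4, 5 — 3 elements.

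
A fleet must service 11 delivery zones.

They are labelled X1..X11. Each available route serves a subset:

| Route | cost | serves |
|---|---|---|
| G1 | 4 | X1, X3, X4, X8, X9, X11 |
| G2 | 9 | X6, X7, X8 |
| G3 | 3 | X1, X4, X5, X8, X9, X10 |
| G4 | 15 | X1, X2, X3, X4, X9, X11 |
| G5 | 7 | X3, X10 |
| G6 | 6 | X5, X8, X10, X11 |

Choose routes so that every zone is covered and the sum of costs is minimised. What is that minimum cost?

G2, G3, G4 together cover every zone (G2 ∪ G3 ∪ G4 = {X1, X2, X3, X4, X5, X6, X7, X8, X9, X10, X11}); total cost 9 + 3 + 15 = 27.
The greedy pick G3, G1, G2, G4 costs 31; no covering selection beats 27.

27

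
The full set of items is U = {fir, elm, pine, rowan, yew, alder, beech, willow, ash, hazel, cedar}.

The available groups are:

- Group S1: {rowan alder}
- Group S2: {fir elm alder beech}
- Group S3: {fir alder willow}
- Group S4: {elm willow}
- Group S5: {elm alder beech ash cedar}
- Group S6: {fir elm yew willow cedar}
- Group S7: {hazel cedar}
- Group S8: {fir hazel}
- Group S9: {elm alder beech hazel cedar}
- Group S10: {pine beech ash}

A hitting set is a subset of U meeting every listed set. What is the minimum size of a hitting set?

The 4 items {elm, alder, beech, hazel} hit every group.
The groups S1, S4, S7, S10 are pairwise disjoint, so any hitting set needs a separate item for each — at least 4. Hence 4 is optimal.

4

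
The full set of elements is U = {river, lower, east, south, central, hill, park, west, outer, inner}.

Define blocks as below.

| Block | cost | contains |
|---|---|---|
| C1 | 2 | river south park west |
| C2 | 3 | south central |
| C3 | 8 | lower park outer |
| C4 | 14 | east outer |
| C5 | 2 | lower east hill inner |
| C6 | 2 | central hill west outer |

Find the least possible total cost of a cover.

C1, C5, C6 together cover every element (C1 ∪ C5 ∪ C6 = {river, lower, east, south, central, hill, park, west, outer, inner}); total cost 2 + 2 + 2 = 6.
No covering selection has total cost below 6.

6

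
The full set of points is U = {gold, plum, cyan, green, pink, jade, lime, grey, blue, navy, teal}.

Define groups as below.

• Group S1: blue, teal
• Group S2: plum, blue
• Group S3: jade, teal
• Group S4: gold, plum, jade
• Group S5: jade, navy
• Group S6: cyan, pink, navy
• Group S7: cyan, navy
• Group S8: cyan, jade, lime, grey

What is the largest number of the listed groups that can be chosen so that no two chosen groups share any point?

S2, S3, S6 are pairwise disjoint (S2={plum,blue}; S3={jade,teal}; S6={cyan,pink,navy}).
Every remaining group overlaps one of these, and no 4 of the listed groups are pairwise disjoint, so 3 is the maximum.

3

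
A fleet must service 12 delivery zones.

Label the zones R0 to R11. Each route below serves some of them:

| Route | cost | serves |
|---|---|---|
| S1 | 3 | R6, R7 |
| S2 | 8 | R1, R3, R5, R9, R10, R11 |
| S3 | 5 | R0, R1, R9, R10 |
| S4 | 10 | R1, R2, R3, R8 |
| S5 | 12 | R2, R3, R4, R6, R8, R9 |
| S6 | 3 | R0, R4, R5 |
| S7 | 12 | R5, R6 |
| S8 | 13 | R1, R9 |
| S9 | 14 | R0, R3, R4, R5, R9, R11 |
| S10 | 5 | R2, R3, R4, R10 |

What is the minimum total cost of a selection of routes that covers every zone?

24

S1, S2, S4, S6 together cover every zone (S1 ∪ S2 ∪ S4 ∪ S6 = {R0, R1, R2, R3, R4, R5, R6, R7, R8, R9, R10, R11}); total cost 3 + 8 + 10 + 3 = 24.
No covering selection has total cost below 24.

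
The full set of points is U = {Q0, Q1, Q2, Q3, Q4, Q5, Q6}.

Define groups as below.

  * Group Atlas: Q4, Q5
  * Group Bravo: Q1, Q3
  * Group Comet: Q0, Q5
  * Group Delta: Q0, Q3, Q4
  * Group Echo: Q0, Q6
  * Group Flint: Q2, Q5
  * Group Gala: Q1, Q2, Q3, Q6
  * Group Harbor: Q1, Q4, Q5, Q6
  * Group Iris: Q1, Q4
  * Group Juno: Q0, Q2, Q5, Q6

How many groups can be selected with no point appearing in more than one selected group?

Bravo, Echo, Flint are pairwise disjoint (Bravo={Q1,Q3}; Echo={Q0,Q6}; Flint={Q2,Q5}).
Every remaining group overlaps one of these, and no 4 of the listed groups are pairwise disjoint, so 3 is the maximum.

3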